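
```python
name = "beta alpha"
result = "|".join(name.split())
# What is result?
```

Trace:
`name = "beta alpha"` → name = 'beta alpha'
`result = "|".join(name.split())` → result = 'beta|alpha'
So result = 'beta|alpha'

Answer: 'beta|alpha'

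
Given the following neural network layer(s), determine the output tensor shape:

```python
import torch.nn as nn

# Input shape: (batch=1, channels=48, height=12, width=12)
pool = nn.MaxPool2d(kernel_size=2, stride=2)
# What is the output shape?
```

Input: (1, 48, 12, 12) -> Output: (1, 48, 6, 6)

Answer: (1, 48, 6, 6)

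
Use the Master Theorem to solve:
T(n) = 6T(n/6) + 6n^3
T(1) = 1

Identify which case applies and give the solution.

a=6, b=6, f(n)=6n^3. log_6(6) = 1. Since c=3 > 1 and the regularity condition holds (6(n/6)^3 = (6/6^3)n^3 with 6/6^3 < 1), Case 3 applies: T(n) = Θ(f(n)) = O(n^3).

Answer: O(n^3) - Case 3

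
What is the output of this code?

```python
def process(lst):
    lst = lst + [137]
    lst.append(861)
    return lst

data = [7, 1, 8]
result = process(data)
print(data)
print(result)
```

Key concept: rebinding parameter vs mutation.
Step by step:
`data = [7, 1, 8]` → data = [7, 1, 8]
`result = process(data)` → result = [7, 1, 8, 137, 861]
`print(data)` → prints [7, 1, 8]
`print(result)` → prints [7, 1, 8, 137, 861]

Answer:
[7, 1, 8]
[7, 1, 8, 137, 861]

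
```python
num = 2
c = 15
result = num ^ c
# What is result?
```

Trace:
`num = 2` → num = 2
`c = 15` → c = 15
`result = num ^ c` → result = 13
So result = 13

Answer: 13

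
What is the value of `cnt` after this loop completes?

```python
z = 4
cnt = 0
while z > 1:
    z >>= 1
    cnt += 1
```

Count right shifts until 1
`cnt` takes the values: 0 → 1 → 2

Answer: 2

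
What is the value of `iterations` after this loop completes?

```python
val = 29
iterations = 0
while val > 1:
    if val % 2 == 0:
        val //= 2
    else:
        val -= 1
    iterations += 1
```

Steps to reduce 29 to 1
`iterations` takes the values: 0 → 1 → 2 → 3 → 4 → 5 → 6 → 7

Answer: 7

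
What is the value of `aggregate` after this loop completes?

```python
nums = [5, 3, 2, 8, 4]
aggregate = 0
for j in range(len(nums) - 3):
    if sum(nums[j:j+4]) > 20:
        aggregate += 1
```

Count windows with sum > 20
`aggregate` takes the values: 0

Answer: 0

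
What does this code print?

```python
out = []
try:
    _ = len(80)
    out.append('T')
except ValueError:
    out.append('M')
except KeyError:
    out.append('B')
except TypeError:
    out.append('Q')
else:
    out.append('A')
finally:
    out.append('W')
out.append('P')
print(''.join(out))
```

Execution trace: 'Q' (except TypeError) → 'W' (finally) → 'P' (after the try/except). Output: QWP

Answer: QWP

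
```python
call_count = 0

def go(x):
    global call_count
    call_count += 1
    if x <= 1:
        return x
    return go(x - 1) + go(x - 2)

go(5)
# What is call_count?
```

Calls(x) = 1 + Calls(x-1) + Calls(x-2); Calls(0)=Calls(1)=1. For x=5 this gives 15.

Answer: 15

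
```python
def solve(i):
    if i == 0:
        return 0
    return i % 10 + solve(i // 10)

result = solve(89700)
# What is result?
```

Sum of digits of 89700: 0 + 0 + 7 + 9 + 8 = 24

Answer: 24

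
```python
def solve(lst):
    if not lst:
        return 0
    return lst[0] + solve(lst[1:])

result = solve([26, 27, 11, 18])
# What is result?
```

26 + 27 + 11 + 18 + 0 = 82

Answer: 82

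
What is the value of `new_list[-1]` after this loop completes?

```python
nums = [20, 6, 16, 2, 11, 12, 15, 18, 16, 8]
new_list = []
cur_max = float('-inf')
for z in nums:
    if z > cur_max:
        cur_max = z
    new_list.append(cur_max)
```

Running max ends at 20
`new_list` takes the values: [] → [20] → [20, 20] → [20, 20, 20] → [20, 20, 20, 20] → [20, 20, 20, 20, 20] → [20, 20, 20, 20, 20, 20] → [20, 20, 20, 20, 20, 20, 20] → [20, 20, 20, 20, 20, 20, 20, 20] → [20, 20, 20, 20, 20, 20, 20, 20, 20] → [20, 20, 20, 20, 20, 20, 20, 20, 20, 20]
So `new_list[-1]` = 20

Answer: 20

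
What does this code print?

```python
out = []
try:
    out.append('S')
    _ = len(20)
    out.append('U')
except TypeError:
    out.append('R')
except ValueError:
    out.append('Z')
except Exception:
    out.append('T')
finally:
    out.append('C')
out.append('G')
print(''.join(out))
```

Execution trace: 'S' (try body) → 'R' (except TypeError) → 'C' (finally) → 'G' (after the try/except). Output: SRCG

Answer: SRCG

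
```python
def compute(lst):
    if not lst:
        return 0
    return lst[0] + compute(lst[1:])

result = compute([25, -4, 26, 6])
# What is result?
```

25 + (-4) + 26 + 6 + 0 = 53

Answer: 53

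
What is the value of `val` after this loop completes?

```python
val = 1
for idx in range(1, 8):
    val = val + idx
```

Start at 1, add 1 through 7
`val` takes the values: 1 → 2 → 4 → 7 → 11 → 16 → 22 → 29

Answer: 29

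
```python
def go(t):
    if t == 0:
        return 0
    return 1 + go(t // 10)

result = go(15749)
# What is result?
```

Count of digits of 15749: 5

Answer: 5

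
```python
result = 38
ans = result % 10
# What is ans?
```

Trace:
`result = 38` → result = 38
`ans = result % 10` → ans = 8
So ans = 8

Answer: 8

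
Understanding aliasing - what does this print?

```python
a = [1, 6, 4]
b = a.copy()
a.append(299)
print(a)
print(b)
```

Key concept: list.copy() creates independent copy.
Step by step:
`a = [1, 6, 4]` → a = [1, 6, 4]
`b = a.copy()` → b = [1, 6, 4]
`a.append(299)` → a = [1, 6, 4, 299]
`print(a)` → prints [1, 6, 4, 299]
`print(b)` → prints [1, 6, 4]

Answer:
[1, 6, 4, 299]
[1, 6, 4]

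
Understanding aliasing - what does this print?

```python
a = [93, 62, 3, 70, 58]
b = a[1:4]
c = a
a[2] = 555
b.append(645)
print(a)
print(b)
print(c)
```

Key concept: slice vs alias.
Step by step:
`a = [93, 62, 3, 70, 58]` → a = [93, 62, 3, 70, 58]
`b = a[1:4]` → b = [62, 3, 70]
`c = a` → c = [93, 62, 3, 70, 58] (same object as a)
`a[2] = 555` → a = [93, 62, 555, 70, 58] (same object as c); c = [93, 62, 555, 70, 58] (same object as a)
`b.append(645)` → b = [62, 3, 70, 645]
`print(a)` → prints [93, 62, 555, 70, 58]
`print(b)` → prints [62, 3, 70, 645]
`print(c)` → prints [93, 62, 555, 70, 58]

Answer:
[93, 62, 555, 70, 58]
[62, 3, 70, 645]
[93, 62, 555, 70, 58]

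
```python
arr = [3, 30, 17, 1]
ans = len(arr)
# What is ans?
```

Trace:
`arr = [3, 30, 17, 1]` → arr = [3, 30, 17, 1]
`ans = len(arr)` → ans = 4
So ans = 4

Answer: 4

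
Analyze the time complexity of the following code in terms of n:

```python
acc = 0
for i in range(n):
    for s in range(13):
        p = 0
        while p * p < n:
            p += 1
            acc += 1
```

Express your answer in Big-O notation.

Each loop level contributes: n × 1 × √n. Multiplying the contributions gives O(n√n).

Answer: O(n√n)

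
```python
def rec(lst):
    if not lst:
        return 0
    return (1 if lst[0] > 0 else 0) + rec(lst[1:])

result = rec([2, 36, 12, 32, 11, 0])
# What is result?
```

Count of positive elements in [2, 36, 12, 32, 11, 0] = 5

Answer: 5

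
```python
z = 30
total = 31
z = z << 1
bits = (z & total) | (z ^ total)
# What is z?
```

Trace:
`z = 30` → z = 30
`total = 31` → total = 31
`z = z << 1` → z = 60
`bits = (z & total) | (z ^ total)` → bits = 63
So z = 60

Answer: 60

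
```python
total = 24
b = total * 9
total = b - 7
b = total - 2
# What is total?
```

Trace:
`total = 24` → total = 24
`b = total * 9` → b = 216
`total = b - 7` → total = 209
`b = total - 2` → b = 207
So total = 209

Answer: 209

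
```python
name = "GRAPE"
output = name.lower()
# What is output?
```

Trace:
`name = "GRAPE"` → name = 'GRAPE'
`output = name.lower()` → output = 'grape'
So output = 'grape'

Answer: 'grape'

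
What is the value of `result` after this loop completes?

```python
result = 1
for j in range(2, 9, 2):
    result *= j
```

Product of even numbers 2 to 8
`result` takes the values: 1 → 2 → 8 → 48 → 384

Answer: 384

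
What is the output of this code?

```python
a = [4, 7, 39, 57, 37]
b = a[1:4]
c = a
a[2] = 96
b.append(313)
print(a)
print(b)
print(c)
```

Key concept: slice vs alias.
Step by step:
`a = [4, 7, 39, 57, 37]` → a = [4, 7, 39, 57, 37]
`b = a[1:4]` → b = [7, 39, 57]
`c = a` → c = [4, 7, 39, 57, 37] (same object as a)
`a[2] = 96` → a = [4, 7, 96, 57, 37] (same object as c); c = [4, 7, 96, 57, 37] (same object as a)
`b.append(313)` → b = [7, 39, 57, 313]
`print(a)` → prints [4, 7, 96, 57, 37]
`print(b)` → prints [7, 39, 57, 313]
`print(c)` → prints [4, 7, 96, 57, 37]

Answer:
[4, 7, 96, 57, 37]
[7, 39, 57, 313]
[4, 7, 96, 57, 37]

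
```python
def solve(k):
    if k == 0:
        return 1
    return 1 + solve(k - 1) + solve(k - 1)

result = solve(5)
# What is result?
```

solve(k) = 1 + 2·solve(k-1), solve(0)=1. Closed form: (1+1)·2^5 - 1 = 63.

Answer: 63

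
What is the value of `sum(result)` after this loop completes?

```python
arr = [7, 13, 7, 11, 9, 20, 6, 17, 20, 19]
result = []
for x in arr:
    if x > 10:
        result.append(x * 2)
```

Sum of doubled values > 10
`result` takes the values: [] → [26] → [26, 22] → [26, 22, 40] → [26, 22, 40, 34] → [26, 22, 40, 34, 40] → [26, 22, 40, 34, 40, 38]
So `sum(result)` = 200

Answer: 200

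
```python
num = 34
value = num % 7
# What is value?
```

Trace:
`num = 34` → num = 34
`value = num % 7` → value = 6
So value = 6

Answer: 6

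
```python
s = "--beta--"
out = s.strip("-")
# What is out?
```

Trace:
`s = "--beta--"` → s = '--beta--'
`out = s.strip("-")` → out = 'beta'
So out = 'beta'

Answer: 'beta'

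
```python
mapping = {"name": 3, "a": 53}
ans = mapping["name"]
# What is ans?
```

Trace:
`mapping = {"name": 3, "a": 53}` → mapping = {'name': 3, 'a': 53}
`ans = mapping["name"]` → ans = 3
So ans = 3

Answer: 3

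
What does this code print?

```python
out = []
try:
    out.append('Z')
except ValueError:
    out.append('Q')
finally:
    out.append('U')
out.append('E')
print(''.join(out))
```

Execution trace: 'Z' (try body, no exception) → 'U' (finally) → 'E' (after the try/except). Output: ZUE

Answer: ZUE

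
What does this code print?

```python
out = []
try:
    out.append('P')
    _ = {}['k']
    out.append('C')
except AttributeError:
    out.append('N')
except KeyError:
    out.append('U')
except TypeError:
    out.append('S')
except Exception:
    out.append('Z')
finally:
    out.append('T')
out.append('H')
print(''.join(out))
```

Execution trace: 'P' (try body) → 'U' (except KeyError) → 'T' (finally) → 'H' (after the try/except). Output: PUTH

Answer: PUTH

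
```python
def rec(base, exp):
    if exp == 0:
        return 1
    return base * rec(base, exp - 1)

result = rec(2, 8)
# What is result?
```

rec(2, 8) = 2 * 2 * 2 * 2 * 2 * 2 * 2 * 2 = 256

Answer: 256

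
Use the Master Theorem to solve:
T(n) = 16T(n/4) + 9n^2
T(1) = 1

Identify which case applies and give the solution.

a=16, b=4, f(n)=9n^2. log_4(16) = 2. Since c=2 = 2, Case 2 applies: T(n) = Θ(n^log_b(a) · log n) = O(n^2 log n).

Answer: O(n^2 log n) - Case 2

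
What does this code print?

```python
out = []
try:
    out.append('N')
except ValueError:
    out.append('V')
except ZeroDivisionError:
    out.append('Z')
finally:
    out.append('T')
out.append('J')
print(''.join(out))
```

Execution trace: 'N' (try body, no exception) → 'T' (finally) → 'J' (after the try/except). Output: NTJ

Answer: NTJ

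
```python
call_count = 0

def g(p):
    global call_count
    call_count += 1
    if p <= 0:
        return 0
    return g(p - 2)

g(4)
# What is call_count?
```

Linear recursion stepping by 2: 3 calls from p=4 down to ≤0.

Answer: 3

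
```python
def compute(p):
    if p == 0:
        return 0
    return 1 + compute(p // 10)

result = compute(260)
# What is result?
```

Count of digits of 260: 3

Answer: 3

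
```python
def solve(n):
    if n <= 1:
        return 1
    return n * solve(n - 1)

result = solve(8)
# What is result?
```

solve(8) = 8 * 7 * 6 * 5 * 4 * 3 * 2 * 1 = 40320

Answer: 40320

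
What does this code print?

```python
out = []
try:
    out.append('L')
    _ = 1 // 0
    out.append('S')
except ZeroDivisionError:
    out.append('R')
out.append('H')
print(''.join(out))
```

Execution trace: 'L' (try body) → 'R' (except ZeroDivisionError) → 'H' (after the try/except). Output: LRH

Answer: LRH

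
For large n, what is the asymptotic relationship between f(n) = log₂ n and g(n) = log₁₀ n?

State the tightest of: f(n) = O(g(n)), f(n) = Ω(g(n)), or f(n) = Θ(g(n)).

log₂ n vs log₁₀ n: f(n) = Θ(g(n)) — they are asymptotically equivalent (log bases differ by a constant factor).

Answer: f(n) = Θ(g(n)) — they are asymptotically equivalent (log bases differ by a constant factor).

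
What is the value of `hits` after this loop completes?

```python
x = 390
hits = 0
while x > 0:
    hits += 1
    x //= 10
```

Count digits by repeated division by 10
`hits` takes the values: 0 → 1 → 2 → 3

Answer: 3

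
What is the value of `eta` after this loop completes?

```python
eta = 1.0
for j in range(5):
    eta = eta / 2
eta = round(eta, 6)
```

Halving LR 5 times: 1 / 2^5
`eta` takes the values: 1.0 → 0.5 → 0.25 → 0.125 → 0.0625 → 0.03125

Answer: 0.03125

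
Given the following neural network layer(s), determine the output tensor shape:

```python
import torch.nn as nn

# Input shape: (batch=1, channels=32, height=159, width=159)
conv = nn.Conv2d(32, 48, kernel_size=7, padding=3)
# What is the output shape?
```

Input: (1, 32, 159, 159) -> Output: (1, 48, 159, 159)

Answer: (1, 48, 159, 159)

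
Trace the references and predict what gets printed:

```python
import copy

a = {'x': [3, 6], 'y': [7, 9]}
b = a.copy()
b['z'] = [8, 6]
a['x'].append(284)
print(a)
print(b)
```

Key concept: shallow copy of dict with mutable values.
Step by step:
`a = {'x': [3, 6], 'y': [7, 9]}` → a = {'x': [3, 6], 'y': [7, 9]}
`b = a.copy()` → b = {'x': [3, 6], 'y': [7, 9]}
`b['z'] = [8, 6]` → b = {'x': [3, 6], 'y': [7, 9], 'z': [8, 6]}
`a['x'].append(284)` → a = {'x': [3, 6, 284], 'y': [7, 9]}; b = {'x': [3, 6, 284], 'y': [7, 9], 'z': [8, 6]}
`print(a)` → prints {'x': [3, 6, 284], 'y': [7, 9]}
`print(b)` → prints {'x': [3, 6, 284], 'y': [7, 9], 'z': [8, 6]}

Answer:
{'x': [3, 6, 284], 'y': [7, 9]}
{'x': [3, 6, 284], 'y': [7, 9], 'z': [8, 6]}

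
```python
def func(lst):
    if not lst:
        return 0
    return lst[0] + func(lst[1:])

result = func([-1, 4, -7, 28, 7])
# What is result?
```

(-1) + 4 + (-7) + 28 + 7 + 0 = 31

Answer: 31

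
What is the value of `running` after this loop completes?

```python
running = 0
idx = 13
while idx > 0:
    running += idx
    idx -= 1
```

Sum 13 down to 1
`running` takes the values: 0 → 13 → 25 → 36 → 46 → 55 → 63 → 70 → 76 → 81 → 85 → 88 → 90 → 91

Answer: 91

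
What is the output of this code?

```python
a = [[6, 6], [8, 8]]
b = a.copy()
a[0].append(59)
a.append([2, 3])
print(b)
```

Key concept: shallow copy with nested lists.
Step by step:
`a = [[6, 6], [8, 8]]` → a = [[6, 6], [8, 8]]
`b = a.copy()` → b = [[6, 6], [8, 8]]
`a[0].append(59)` → a = [[6, 6, 59], [8, 8]]; b = [[6, 6, 59], [8, 8]]
`a.append([2, 3])` → a = [[6, 6, 59], [8, 8], [2, 3]]
`print(b)` → prints [[6, 6, 59], [8, 8]]

Answer: [[6, 6, 59], [8, 8]]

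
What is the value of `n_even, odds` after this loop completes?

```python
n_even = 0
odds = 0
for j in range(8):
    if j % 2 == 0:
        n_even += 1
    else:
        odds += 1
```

Count evens and odds in range(8)
`n_even, odds` takes the values: (0, 0) → (1, 0) → (1, 1) → (2, 1) → (2, 2) → (3, 2) → (3, 3) → (4, 3) → (4, 4)

Answer: 4, 4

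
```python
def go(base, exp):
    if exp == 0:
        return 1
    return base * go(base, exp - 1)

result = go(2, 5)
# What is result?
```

go(2, 5) = 2 * 2 * 2 * 2 * 2 = 32

Answer: 32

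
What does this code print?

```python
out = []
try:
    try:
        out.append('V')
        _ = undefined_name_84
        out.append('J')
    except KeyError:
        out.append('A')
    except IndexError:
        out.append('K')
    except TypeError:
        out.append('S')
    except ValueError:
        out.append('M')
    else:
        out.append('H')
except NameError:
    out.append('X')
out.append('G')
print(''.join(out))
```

Execution trace: 'V' (try body) → 'X' (outer except NameError) → 'G' (after the try/except). Output: VXG

Answer: VXG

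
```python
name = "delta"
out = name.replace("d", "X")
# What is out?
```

Trace:
`name = "delta"` → name = 'delta'
`out = name.replace("d", "X")` → out = 'Xelta'
So out = 'Xelta'

Answer: 'Xelta'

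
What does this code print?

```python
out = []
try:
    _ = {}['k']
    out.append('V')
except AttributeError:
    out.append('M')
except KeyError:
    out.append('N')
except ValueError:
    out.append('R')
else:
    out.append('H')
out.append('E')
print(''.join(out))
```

Execution trace: 'N' (except KeyError) → 'E' (after the try/except). Output: NE

Answer: NE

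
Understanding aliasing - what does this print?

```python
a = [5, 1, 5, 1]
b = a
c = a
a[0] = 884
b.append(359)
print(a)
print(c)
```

Key concept: multiple aliases.
Step by step:
`a = [5, 1, 5, 1]` → a = [5, 1, 5, 1]
`b = a` → b = [5, 1, 5, 1] (same object as a)
`c = a` → c = [5, 1, 5, 1] (same object as a, b)
`a[0] = 884` → a = [884, 1, 5, 1] (same object as b, c); b = [884, 1, 5, 1] (same object as a, c); c = [884, 1, 5, 1] (same object as a, b)
`b.append(359)` → a = [884, 1, 5, 1, 359] (same object as b, c); b = [884, 1, 5, 1, 359] (same object as a, c); c = [884, 1, 5, 1, 359] (same object as a, b)
`print(a)` → prints [884, 1, 5, 1, 359]
`print(c)` → prints [884, 1, 5, 1, 359]

Answer:
[884, 1, 5, 1, 359]
[884, 1, 5, 1, 359]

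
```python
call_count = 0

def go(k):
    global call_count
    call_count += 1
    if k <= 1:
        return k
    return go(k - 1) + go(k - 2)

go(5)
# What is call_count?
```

Calls(k) = 1 + Calls(k-1) + Calls(k-2); Calls(0)=Calls(1)=1. For k=5 this gives 15.

Answer: 15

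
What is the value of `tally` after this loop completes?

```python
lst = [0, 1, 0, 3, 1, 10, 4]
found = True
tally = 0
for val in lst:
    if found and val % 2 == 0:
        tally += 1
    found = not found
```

Count even values at even positions
`tally` takes the values: 0 → 1 → 2 → 3

Answer: 3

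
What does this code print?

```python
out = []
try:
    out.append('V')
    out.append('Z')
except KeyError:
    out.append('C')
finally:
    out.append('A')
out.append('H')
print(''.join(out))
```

Execution trace: 'V' (try body) → 'Z' (try body, no exception) → 'A' (finally) → 'H' (after the try/except). Output: VZAH

Answer: VZAH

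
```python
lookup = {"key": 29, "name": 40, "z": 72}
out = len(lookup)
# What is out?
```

Trace:
`lookup = {"key": 29, "name": 40, "z": 72}` → lookup = {'key': 29, 'name': 40, 'z': 72}
`out = len(lookup)` → out = 3
So out = 3

Answer: 3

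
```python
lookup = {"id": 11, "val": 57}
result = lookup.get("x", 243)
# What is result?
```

Trace:
`lookup = {"id": 11, "val": 57}` → lookup = {'id': 11, 'val': 57}
`result = lookup.get("x", 243)` → result = 243
So result = 243

Answer: 243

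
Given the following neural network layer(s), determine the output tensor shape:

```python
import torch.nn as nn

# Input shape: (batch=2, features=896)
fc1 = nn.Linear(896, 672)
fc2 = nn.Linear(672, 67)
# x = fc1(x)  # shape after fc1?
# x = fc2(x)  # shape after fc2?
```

Input: (2, 896) -> after fc1: (2, 672) -> Output: (2, 67)

Answer: (2, 67)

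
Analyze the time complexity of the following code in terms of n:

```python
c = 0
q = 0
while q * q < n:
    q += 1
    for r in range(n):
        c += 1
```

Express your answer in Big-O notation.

Each loop level contributes: √n × n. Multiplying the contributions gives O(n√n).

Answer: O(n√n)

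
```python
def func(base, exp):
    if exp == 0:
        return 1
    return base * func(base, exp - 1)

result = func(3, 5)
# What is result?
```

func(3, 5) = 3 * 3 * 3 * 3 * 3 = 243

Answer: 243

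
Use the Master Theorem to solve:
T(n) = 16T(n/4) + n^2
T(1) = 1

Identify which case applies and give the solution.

a=16, b=4, f(n)=n^2. log_4(16) = 2. Since c=2 = 2, Case 2 applies: T(n) = Θ(n^log_b(a) · log n) = O(n^2 log n).

Answer: O(n^2 log n) - Case 2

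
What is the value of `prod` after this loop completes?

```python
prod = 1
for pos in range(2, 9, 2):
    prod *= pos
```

Product of even numbers 2 to 8
`prod` takes the values: 1 → 2 → 8 → 48 → 384

Answer: 384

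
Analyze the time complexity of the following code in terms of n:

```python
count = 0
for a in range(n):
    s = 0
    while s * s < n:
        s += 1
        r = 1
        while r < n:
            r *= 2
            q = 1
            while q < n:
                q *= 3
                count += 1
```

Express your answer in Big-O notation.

Each loop level contributes: n × √n × log n × log n. Multiplying the contributions gives O(n√n log² n).

Answer: O(n√n log² n)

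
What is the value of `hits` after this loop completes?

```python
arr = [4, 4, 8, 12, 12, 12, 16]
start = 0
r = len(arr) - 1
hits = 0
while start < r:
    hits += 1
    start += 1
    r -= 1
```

Iterations until pointers meet (list length 7)
`hits` takes the values: 0 → 1 → 2 → 3

Answer: 3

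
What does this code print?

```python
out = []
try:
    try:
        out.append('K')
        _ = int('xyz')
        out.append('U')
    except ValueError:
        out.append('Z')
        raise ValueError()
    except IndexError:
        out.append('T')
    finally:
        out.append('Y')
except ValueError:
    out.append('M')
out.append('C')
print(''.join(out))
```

Execution trace: 'K' (inner try body) → 'Z' (inner except ValueError) → 'Y' (inner finally) → 'M' (outer except ValueError) → 'C' (after the try/except). Output: KZYMC

Answer: KZYMC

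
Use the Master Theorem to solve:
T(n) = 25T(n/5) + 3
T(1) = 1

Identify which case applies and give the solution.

a=25, b=5, f(n)=3. log_5(25) = 2. Since c=0 < 2, Case 1 applies: T(n) = Θ(n^log_b(a)) = O(n^2).

Answer: O(n^2) - Case 1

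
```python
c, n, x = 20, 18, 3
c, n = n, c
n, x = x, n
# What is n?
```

Trace:
`c, n, x = 20, 18, 3` → c = 20; n = 18; x = 3
`c, n = n, c` → c = 18; n = 20
`n, x = x, n` → n = 3; x = 20
So n = 3

Answer: 3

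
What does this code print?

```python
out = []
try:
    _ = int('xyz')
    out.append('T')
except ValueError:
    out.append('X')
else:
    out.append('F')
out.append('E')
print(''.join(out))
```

Execution trace: 'X' (except ValueError) → 'E' (after the try/except). Output: XE

Answer: XE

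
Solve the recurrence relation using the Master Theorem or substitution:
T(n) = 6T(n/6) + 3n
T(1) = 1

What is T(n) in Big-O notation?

By Master Theorem: a=6, b=6, f(n)=3n. Since log_6(6) = 1 and f(n) = Θ(n^1), Case 2 applies. T(n) = O(n log n).

Answer: O(n log n)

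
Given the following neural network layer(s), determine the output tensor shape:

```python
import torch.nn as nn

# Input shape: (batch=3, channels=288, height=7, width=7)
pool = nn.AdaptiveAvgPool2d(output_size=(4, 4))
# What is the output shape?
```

Input: (3, 288, 7, 7) -> Output: (3, 288, 4, 4)

Answer: (3, 288, 4, 4)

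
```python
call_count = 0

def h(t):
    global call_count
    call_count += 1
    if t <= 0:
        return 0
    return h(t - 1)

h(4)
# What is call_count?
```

Linear recursion stepping by 1: 5 calls from t=4 down to ≤0.

Answer: 5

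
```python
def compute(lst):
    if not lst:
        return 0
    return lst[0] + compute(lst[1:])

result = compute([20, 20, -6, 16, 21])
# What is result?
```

20 + 20 + (-6) + 16 + 21 + 0 = 71

Answer: 71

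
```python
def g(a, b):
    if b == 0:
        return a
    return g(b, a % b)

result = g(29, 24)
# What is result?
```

g(29, 24) -> g(24, 5) -> g(5, 4) -> g(4, 1) -> g(1, 0) -> 1

Answer: 1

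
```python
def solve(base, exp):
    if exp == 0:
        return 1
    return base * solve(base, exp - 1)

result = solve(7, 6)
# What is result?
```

solve(7, 6) = 7 * 7 * 7 * 7 * 7 * 7 = 117649

Answer: 117649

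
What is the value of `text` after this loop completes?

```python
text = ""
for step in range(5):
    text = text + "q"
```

Repeat 'q' 5 times
`text` takes the values: "" → "q" → "qq" → "qqq" → "qqqq" → "qqqqq"

Answer: "qqqqq"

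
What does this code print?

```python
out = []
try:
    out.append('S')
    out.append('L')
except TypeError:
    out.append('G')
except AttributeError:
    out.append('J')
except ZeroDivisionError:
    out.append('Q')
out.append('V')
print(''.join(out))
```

Execution trace: 'S' (try body) → 'L' (try body, no exception) → 'V' (after the try/except). Output: SLV

Answer: SLV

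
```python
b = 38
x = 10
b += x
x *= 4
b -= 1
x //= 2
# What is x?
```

Trace:
`b = 38` → b = 38
`x = 10` → x = 10
`b += x` → b = 48
`x *= 4` → x = 40
`b -= 1` → b = 47
`x //= 2` → x = 20
So x = 20

Answer: 20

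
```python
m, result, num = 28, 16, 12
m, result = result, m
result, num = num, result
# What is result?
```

Trace:
`m, result, num = 28, 16, 12` → m = 28; result = 16; num = 12
`m, result = result, m` → m = 16; result = 28
`result, num = num, result` → result = 12; num = 28
So result = 12

Answer: 12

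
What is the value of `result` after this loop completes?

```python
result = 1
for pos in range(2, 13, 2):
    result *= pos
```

Product of even numbers 2 to 12
`result` takes the values: 1 → 2 → 8 → 48 → 384 → 3840 → 46080

Answer: 46080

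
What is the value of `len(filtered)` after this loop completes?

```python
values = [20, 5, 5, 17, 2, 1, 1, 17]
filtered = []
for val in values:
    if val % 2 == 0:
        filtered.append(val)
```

Count even numbers in [20, 5, 5, 17, 2, 1, 1, 17]
`filtered` takes the values: [] → [20] → [20, 2]
So `len(filtered)` = 2

Answer: 2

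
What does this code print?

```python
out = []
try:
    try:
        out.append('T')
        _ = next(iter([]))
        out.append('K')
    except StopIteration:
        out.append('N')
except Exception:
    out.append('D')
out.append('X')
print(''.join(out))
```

Execution trace: 'T' (inner try body) → 'N' (inner except StopIteration) → 'X' (after the try/except). Output: TNX

Answer: TNX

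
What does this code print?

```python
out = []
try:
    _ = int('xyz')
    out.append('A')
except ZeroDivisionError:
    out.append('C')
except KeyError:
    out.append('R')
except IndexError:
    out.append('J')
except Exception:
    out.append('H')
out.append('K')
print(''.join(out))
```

Execution trace: 'H' (except Exception) → 'K' (after the try/except). Output: HK

Answer: HK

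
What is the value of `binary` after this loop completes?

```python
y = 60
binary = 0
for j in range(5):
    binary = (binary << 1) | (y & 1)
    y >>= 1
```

Reverse lowest 5 bits of 60
`binary` takes the values: 0 → 1 → 3 → 7

Answer: 7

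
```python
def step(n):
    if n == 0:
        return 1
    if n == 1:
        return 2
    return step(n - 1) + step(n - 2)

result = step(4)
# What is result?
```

Build up from base cases: step(0)=1, step(1)=2, step(2)=3, step(3)=5, step(4)=8

Answer: 8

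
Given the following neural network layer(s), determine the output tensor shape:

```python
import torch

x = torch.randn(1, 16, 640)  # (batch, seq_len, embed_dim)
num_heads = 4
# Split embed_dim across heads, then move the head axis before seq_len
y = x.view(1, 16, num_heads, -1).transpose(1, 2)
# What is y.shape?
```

Input: (1, 16, 640) -> head_dim = 640 // 4 = 160; after view: (1, 16, 4, 160) -> after transpose(1, 2): (1, 4, 16, 160) -> Output: (1, 4, 16, 160)

Answer: (1, 4, 16, 160)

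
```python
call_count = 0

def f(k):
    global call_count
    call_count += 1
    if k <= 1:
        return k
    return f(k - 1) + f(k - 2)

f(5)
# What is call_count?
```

Calls(k) = 1 + Calls(k-1) + Calls(k-2); Calls(0)=Calls(1)=1. For k=5 this gives 15.

Answer: 15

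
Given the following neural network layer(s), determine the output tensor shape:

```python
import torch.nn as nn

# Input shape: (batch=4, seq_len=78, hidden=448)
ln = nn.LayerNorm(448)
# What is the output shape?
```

Input: (4, 78, 448) -> Output: (4, 78, 448)

Answer: (4, 78, 448)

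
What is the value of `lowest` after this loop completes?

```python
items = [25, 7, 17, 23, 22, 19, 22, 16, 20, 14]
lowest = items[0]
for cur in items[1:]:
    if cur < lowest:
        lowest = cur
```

Minimum of [25, 7, 17, 23, 22, 19, 22, 16, 20, 14]
`lowest` takes the values: 25 → 7

Answer: 7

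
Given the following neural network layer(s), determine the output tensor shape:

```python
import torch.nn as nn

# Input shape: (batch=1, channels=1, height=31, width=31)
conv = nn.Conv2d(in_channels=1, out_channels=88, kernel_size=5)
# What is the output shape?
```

Input: (1, 1, 31, 31) -> Output: (1, 88, 27, 27)

Answer: (1, 88, 27, 27)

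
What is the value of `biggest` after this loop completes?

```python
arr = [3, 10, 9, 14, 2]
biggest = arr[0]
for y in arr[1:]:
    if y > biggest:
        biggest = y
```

Maximum of [3, 10, 9, 14, 2]
`biggest` takes the values: 3 → 10 → 14

Answer: 14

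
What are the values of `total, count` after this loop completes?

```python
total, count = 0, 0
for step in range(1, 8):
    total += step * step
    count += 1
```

Sum of squares and count
`total, count` takes the values: (0, 0) → (1, 0) → (1, 1) → (5, 1) → (5, 2) → (14, 2) → (14, 3) → (30, 3) → (30, 4) → (55, 4) → (55, 5) → (91, 5) → (91, 6) → (140, 6) → (140, 7)

Answer: 140, 7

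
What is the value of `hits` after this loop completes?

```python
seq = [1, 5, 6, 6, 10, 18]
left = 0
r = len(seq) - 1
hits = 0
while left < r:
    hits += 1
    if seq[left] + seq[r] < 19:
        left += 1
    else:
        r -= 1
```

Steps to find pair summing to 19
`hits` takes the values: 0 → 1 → 2 → 3 → 4 → 5

Answer: 5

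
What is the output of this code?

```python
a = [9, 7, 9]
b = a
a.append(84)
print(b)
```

Key concept: basic list aliasing.
Step by step:
`a = [9, 7, 9]` → a = [9, 7, 9]
`b = a` → b = [9, 7, 9] (same object as a)
`a.append(84)` → a = [9, 7, 9, 84] (same object as b); b = [9, 7, 9, 84] (same object as a)
`print(b)` → prints [9, 7, 9, 84]

Answer: [9, 7, 9, 84]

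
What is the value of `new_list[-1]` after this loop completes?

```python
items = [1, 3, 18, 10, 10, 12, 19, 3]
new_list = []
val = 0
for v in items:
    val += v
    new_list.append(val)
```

Cumulative sum ends at 76
`new_list` takes the values: [] → [1] → [1, 4] → [1, 4, 22] → [1, 4, 22, 32] → [1, 4, 22, 32, 42] → [1, 4, 22, 32, 42, 54] → [1, 4, 22, 32, 42, 54, 73] → [1, 4, 22, 32, 42, 54, 73, 76]
So `new_list[-1]` = 76

Answer: 76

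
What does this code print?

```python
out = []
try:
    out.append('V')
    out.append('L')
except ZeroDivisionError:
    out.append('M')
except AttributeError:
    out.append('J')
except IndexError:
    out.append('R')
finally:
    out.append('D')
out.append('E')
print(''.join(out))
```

Execution trace: 'V' (try body) → 'L' (try body, no exception) → 'D' (finally) → 'E' (after the try/except). Output: VLDE

Answer: VLDE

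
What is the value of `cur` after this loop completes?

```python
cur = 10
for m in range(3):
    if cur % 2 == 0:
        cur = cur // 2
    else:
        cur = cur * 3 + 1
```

Collatz-style transformation from 10
`cur` takes the values: 10 → 5 → 16 → 8

Answer: 8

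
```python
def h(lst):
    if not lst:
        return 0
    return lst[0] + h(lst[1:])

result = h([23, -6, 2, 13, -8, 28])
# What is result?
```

23 + (-6) + 2 + 13 + (-8) + 28 + 0 = 52

Answer: 52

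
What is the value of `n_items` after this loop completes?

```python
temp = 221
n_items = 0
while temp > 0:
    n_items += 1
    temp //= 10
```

Count digits by repeated division by 10
`n_items` takes the values: 0 → 1 → 2 → 3

Answer: 3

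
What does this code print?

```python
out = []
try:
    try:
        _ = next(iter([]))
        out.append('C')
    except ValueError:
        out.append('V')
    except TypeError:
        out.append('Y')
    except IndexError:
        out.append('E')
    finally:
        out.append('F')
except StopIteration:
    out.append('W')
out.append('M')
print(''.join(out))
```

Execution trace: 'F' (finally) → 'W' (outer except StopIteration) → 'M' (after the try/except). Output: FWM

Answer: FWM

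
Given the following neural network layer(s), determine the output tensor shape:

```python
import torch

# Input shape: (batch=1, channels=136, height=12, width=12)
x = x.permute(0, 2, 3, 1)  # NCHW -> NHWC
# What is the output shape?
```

Input: (1, 136, 12, 12) -> Output: (1, 12, 12, 136)

Answer: (1, 12, 12, 136)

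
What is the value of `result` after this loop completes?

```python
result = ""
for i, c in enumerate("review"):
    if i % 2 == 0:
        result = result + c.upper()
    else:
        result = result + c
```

Uppercase even positions in 'review'
`result` takes the values: "" → "R" → "Re" → "ReV" → "ReVi" → "ReViE" → "ReViEw"

Answer: "ReViEw"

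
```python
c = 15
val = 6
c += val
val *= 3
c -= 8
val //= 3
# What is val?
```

Trace:
`c = 15` → c = 15
`val = 6` → val = 6
`c += val` → c = 21
`val *= 3` → val = 18
`c -= 8` → c = 13
`val //= 3` → val = 6
So val = 6

Answer: 6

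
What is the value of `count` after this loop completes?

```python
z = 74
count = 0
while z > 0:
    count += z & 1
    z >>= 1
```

Count set bits in 74 (binary: 0b1001010)
`count` takes the values: 0 → 1 → 2 → 3

Answer: 3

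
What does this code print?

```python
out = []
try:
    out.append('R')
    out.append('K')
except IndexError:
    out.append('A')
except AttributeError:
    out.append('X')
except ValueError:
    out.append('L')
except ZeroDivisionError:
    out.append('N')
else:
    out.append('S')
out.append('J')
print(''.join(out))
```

Execution trace: 'R' (try body) → 'K' (try body, no exception) → 'S' (else) → 'J' (after the try/except). Output: RKSJ

Answer: RKSJ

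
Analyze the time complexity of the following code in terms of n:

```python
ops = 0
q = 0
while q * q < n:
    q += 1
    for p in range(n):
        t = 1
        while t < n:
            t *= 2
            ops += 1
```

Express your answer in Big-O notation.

Each loop level contributes: √n × n × log n. Multiplying the contributions gives O(n√n log n).

Answer: O(n√n log n)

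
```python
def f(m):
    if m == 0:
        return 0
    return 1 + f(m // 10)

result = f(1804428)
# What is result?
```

Count of digits of 1804428: 7

Answer: 7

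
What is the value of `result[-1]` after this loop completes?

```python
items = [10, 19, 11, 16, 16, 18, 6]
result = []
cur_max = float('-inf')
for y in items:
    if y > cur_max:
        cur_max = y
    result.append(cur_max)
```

Running max ends at 19
`result` takes the values: [] → [10] → [10, 19] → [10, 19, 19] → [10, 19, 19, 19] → [10, 19, 19, 19, 19] → [10, 19, 19, 19, 19, 19] → [10, 19, 19, 19, 19, 19, 19]
So `result[-1]` = 19

Answer: 19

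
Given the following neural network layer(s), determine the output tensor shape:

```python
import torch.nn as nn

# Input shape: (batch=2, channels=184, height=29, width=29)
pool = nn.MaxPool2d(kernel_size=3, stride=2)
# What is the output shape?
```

Input: (2, 184, 29, 29) -> Output: (2, 184, 14, 14)

Answer: (2, 184, 14, 14)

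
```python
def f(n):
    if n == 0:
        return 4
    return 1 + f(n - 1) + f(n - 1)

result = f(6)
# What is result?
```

f(n) = 1 + 2·f(n-1), f(0)=4. Closed form: (4+1)·2^6 - 1 = 319.

Answer: 319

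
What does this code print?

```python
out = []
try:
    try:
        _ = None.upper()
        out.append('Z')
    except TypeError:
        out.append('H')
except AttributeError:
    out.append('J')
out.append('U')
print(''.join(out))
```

Execution trace: 'J' (outer except AttributeError) → 'U' (after the try/except). Output: JU

Answer: JU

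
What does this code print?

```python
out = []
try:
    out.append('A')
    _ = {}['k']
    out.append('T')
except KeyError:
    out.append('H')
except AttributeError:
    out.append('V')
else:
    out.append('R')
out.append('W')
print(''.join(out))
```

Execution trace: 'A' (try body) → 'H' (except KeyError) → 'W' (after the try/except). Output: AHW

Answer: AHW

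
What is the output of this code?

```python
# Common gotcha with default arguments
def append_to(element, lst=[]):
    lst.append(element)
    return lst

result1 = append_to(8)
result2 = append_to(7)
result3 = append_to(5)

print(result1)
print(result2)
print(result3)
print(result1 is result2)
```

Key concept: mutable default argument gotcha.
Step by step:
`result1 = append_to(8)` → result1 = [8]
`result2 = append_to(7)` → result1 = [8, 7] (same object as result2); result2 = [8, 7] (same object as result1)
`result3 = append_to(5)` → result1 = [8, 7, 5] (same object as result2, result3); result2 = [8, 7, 5] (same object as result1, result3); result3 = [8, 7, 5] (same object as result1, result2)
`print(result1)` → prints [8, 7, 5]
`print(result2)` → prints [8, 7, 5]
`print(result3)` → prints [8, 7, 5]
`print(result1 is result2)` → prints True

Answer:
[8, 7, 5]
[8, 7, 5]
[8, 7, 5]
True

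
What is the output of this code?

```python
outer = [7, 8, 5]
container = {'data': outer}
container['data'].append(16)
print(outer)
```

Key concept: dict holds reference to list.
Step by step:
`outer = [7, 8, 5]` → outer = [7, 8, 5]
`container = {'data': outer}` → container = {'data': [7, 8, 5]}
`container['data'].append(16)` → outer = [7, 8, 5, 16]; container = {'data': [7, 8, 5, 16]}
`print(outer)` → prints [7, 8, 5, 16]

Answer: [7, 8, 5, 16]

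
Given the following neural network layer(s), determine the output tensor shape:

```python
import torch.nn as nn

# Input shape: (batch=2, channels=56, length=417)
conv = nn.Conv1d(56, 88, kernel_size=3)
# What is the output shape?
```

Input: (2, 56, 417) -> Output: (2, 88, 415)

Answer: (2, 88, 415)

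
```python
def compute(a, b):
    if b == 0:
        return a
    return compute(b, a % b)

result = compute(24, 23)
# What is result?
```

compute(24, 23) -> compute(23, 1) -> compute(1, 0) -> 1

Answer: 1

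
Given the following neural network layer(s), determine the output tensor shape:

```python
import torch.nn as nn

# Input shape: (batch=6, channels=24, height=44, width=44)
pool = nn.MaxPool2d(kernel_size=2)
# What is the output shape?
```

Input: (6, 24, 44, 44) -> Output: (6, 24, 22, 22)

Answer: (6, 24, 22, 22)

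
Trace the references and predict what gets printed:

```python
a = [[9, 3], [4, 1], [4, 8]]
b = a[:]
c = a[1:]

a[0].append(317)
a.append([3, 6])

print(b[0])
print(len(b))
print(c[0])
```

Key concept: slice with nested mutation.
Step by step:
`a = [[9, 3], [4, 1], [4, 8]]` → a = [[9, 3], [4, 1], [4, 8]]
`b = a[:]` → b = [[9, 3], [4, 1], [4, 8]]
`c = a[1:]` → c = [[4, 1], [4, 8]]
`a[0].append(317)` → a = [[9, 3, 317], [4, 1], [4, 8]]; b = [[9, 3, 317], [4, 1], [4, 8]]
`a.append([3, 6])` → a = [[9, 3, 317], [4, 1], [4, 8], [3, 6]]
`print(b[0])` → prints [9, 3, 317]
`print(len(b))` → prints 3
`print(c[0])` → prints [4, 1]

Answer:
[9, 3, 317]
3
[4, 1]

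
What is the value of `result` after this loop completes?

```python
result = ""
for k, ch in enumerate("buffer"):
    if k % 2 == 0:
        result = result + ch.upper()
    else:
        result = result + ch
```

Uppercase even positions in 'buffer'
`result` takes the values: "" → "B" → "Bu" → "BuF" → "BuFf" → "BuFfE" → "BuFfEr"

Answer: "BuFfEr"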